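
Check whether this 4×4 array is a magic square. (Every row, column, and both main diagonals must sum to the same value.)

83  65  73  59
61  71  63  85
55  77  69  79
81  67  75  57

Row 1: 83 + 65 + 73 + 59 = 280.
Row 2: 61 + 71 + 63 + 85 = 280.
Row 3: 55 + 77 + 69 + 79 = 280.
Row 4: 81 + 67 + 75 + 57 = 280.
Column 1: 83 + 61 + 55 + 81 = 280.
Column 2: 65 + 71 + 77 + 67 = 280.
Column 3: 73 + 63 + 69 + 75 = 280.
Column 4: 59 + 85 + 79 + 57 = 280.
Main diagonal: 83 + 71 + 69 + 57 = 280.
Anti-diagonal: 59 + 63 + 77 + 81 = 280.
All lines sum to 280.

Yes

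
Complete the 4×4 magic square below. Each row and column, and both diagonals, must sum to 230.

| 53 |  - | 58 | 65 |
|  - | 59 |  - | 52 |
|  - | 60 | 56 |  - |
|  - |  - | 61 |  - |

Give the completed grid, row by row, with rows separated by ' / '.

53 54 58 65 / 64 59 55 52 / 63 60 56 51 / 50 57 61 62

Row 1 needs 230; the known cells sum to 176, so (1,2) = 54.
From column 2, 230 − (54 + 59 + 60) gives (4,2) = 57.
From column 3, 230 − (58 + 56 + 61) gives (2,3) = 55.
Main diagonal must total 230; the given cells sum to 168, so (4,4) = 62.
The remaining cell in anti-diagonal is (4,1) = 230 − 180 = 50.
Row 2 needs 230; the known cells sum to 166, so (2,1) = 64.
From column 1, 230 − (53 + 64 + 50) gives (3,1) = 63.
Using column 4: 65 + 52 + 62 + ? → (3,4) = 230 − 179 = 51.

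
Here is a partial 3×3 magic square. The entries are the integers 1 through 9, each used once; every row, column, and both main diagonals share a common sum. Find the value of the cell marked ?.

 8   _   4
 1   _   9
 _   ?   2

7

The entries are 1 through 9, which sum to 45, so each line sums to 45/3 = 15.
Row 1 needs 15; the known cells sum to 12, so (1,2) = 3.
Row 2 must total 15; the given cells sum to 10, so (2,2) = 5.
Column 1: 8 + 1 + ? = 15, so (3,1) = 6.
The remaining cell in column 2 is (3,2) = 15 − 8 = 7.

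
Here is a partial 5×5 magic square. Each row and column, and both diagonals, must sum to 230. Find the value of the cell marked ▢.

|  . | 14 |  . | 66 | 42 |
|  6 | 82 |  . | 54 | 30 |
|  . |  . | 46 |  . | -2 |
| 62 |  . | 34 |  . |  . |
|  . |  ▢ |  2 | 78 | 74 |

Using row 2: 6 + 82 + 54 + 30 + ? → (2,3) = 230 − 172 = 58.
Column 3 needs 230; the known cells sum to 140, so (1,3) = 90.
Using column 5: 42 + 30 + (-2) + 74 + ? → (4,5) = 230 − 144 = 86.
Row 1: 14 + 90 + 66 + 42 + ? = 230, so (1,1) = 18.
Main diagonal needs 230; the known cells sum to 220, so (4,4) = 10.
From row 4, 230 − (62 + 34 + 10 + 86) gives (4,2) = 38.
Using column 4: 66 + 54 + 10 + 78 + ? → (3,4) = 230 − 208 = 22.
Anti-diagonal: 42 + 54 + 46 + 38 + ? = 230, so (5,1) = 50.
From row 5, 230 − (50 + 2 + 78 + 74) gives (5,2) = 26.

26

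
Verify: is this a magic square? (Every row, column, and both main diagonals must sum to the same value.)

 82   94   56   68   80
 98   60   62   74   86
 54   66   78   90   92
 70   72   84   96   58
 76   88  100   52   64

Yes

Row 1: 82 + 94 + 56 + 68 + 80 = 380.
Row 2: 98 + 60 + 62 + 74 + 86 = 380.
Row 3: 54 + 66 + 78 + 90 + 92 = 380.
Row 4: 70 + 72 + 84 + 96 + 58 = 380.
Row 5: 76 + 88 + 100 + 52 + 64 = 380.
Column 1: 82 + 98 + 54 + 70 + 76 = 380.
Column 2: 94 + 60 + 66 + 72 + 88 = 380.
Column 3: 56 + 62 + 78 + 84 + 100 = 380.
Column 4: 68 + 74 + 90 + 96 + 52 = 380.
Column 5: 80 + 86 + 92 + 58 + 64 = 380.
Main diagonal: 82 + 60 + 78 + 96 + 64 = 380.
Anti-diagonal: 80 + 74 + 78 + 72 + 76 = 380.
All lines sum to 380.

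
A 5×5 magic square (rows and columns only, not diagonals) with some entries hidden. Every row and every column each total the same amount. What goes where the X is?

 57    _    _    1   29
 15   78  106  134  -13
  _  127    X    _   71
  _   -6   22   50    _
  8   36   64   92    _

Row 2 is complete and sums to 320; that is the magic constant.
From row 5, 320 − (8 + 36 + 64 + 92) gives (5,5) = 120.
Column 2: 78 + 127 + (-6) + 36 + ? = 320, so (1,2) = 85.
Using column 4: 1 + 134 + 50 + 92 + ? → (3,4) = 320 − 277 = 43.
From column 5, 320 − (29 + (-13) + 71 + 120) gives (4,5) = 113.
Using row 1: 57 + 85 + 1 + 29 + ? → (1,3) = 320 − 172 = 148.
Row 4 must total 320; the given cells sum to 179, so (4,1) = 141.
Using column 1: 57 + 15 + 141 + 8 + ? → (3,1) = 320 − 221 = 99.
Using column 3: 148 + 106 + 22 + 64 + ? → (3,3) = 320 − 340 = -20.

-20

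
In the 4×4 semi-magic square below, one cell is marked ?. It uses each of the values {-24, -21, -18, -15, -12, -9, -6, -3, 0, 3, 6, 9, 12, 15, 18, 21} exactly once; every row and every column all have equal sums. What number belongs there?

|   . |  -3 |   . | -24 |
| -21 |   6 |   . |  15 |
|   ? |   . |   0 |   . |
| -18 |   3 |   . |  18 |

The 16 entries sum to -24, so each line sums to -24/4 = -6.
Using row 2: -21 + 6 + 15 + ? → (2,3) = -6 − 0 = -6.
From row 4, -6 − (-18 + 3 + 18) gives (4,3) = -9.
The remaining cell in column 2 is (3,2) = -6 − 6 = -12.
Column 3 must total -6; the given cells sum to -15, so (1,3) = 9.
Column 4 must total -6; the given cells sum to 9, so (3,4) = -15.
Row 1 needs -6; the known cells sum to -18, so (1,1) = 12.
Row 3 needs -6; the known cells sum to -27, so (3,1) = 21.

21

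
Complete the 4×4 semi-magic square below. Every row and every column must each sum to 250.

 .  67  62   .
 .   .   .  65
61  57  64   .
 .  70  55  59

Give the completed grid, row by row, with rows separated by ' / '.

Row 3 must total 250; the given cells sum to 182, so (3,4) = 68.
Row 4 needs 250; the known cells sum to 184, so (4,1) = 66.
The remaining cell in column 2 is (2,2) = 250 − 194 = 56.
From column 3, 250 − (62 + 64 + 55) gives (2,3) = 69.
Using column 4: 65 + 68 + 59 + ? → (1,4) = 250 − 192 = 58.
From row 1, 250 − (67 + 62 + 58) gives (1,1) = 63.
Row 2: 56 + 69 + 65 + ? = 250, so (2,1) = 60.

63 67 62 58 / 60 56 69 65 / 61 57 64 68 / 66 70 55 59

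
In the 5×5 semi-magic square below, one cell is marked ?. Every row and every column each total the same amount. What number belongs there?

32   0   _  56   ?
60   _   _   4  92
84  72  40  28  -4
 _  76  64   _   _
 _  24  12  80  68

44

Row 3 is complete and sums to 220; that is the magic constant.
Row 5 needs 220; the known cells sum to 184, so (5,1) = 36.
From column 1, 220 − (32 + 60 + 84 + 36) gives (4,1) = 8.
Column 2: 0 + 72 + 76 + 24 + ? = 220, so (2,2) = 48.
From column 4, 220 − (56 + 4 + 28 + 80) gives (4,4) = 52.
Row 2: 60 + 48 + 4 + 92 + ? = 220, so (2,3) = 16.
Using row 4: 8 + 76 + 64 + 52 + ? → (4,5) = 220 − 200 = 20.
The remaining cell in column 3 is (1,3) = 220 − 132 = 88.
From column 5, 220 − (92 + (-4) + 20 + 68) gives (1,5) = 44.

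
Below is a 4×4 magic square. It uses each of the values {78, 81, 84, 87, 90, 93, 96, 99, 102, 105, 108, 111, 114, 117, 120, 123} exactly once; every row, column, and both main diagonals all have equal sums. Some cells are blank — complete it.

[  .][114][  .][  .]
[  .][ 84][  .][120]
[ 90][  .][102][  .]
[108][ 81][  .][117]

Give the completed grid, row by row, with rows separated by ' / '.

99 114 111 78 / 105 84 93 120 / 90 123 102 87 / 108 81 96 117

The 16 entries sum to 1608, so each line sums to 1608/4 = 402.
Row 4 needs 402; the known cells sum to 306, so (4,3) = 96.
Column 2 needs 402; the known cells sum to 279, so (3,2) = 123.
Main diagonal: 84 + 102 + 117 + ? = 402, so (1,1) = 99.
Using row 3: 90 + 123 + 102 + ? → (3,4) = 402 − 315 = 87.
The remaining cell in column 1 is (2,1) = 402 − 297 = 105.
Column 4 must total 402; the given cells sum to 324, so (1,4) = 78.
Anti-diagonal needs 402; the known cells sum to 309, so (2,3) = 93.
Row 1 needs 402; the known cells sum to 291, so (1,3) = 111.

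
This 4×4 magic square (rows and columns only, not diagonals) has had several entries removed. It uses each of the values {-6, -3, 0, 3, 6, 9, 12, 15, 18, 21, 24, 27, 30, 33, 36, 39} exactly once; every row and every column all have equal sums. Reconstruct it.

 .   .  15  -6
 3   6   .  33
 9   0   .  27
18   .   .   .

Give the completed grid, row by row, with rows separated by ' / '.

The 16 entries sum to 264, so each line sums to 264/4 = 66.
Row 2 needs 66; the known cells sum to 42, so (2,3) = 24.
Using row 3: 9 + 0 + 27 + ? → (3,3) = 66 − 36 = 30.
Column 1 needs 66; the known cells sum to 30, so (1,1) = 36.
From column 3, 66 − (15 + 24 + 30) gives (4,3) = -3.
The remaining cell in column 4 is (4,4) = 66 − 54 = 12.
Row 1 needs 66; the known cells sum to 45, so (1,2) = 21.
Using row 4: 18 + (-3) + 12 + ? → (4,2) = 66 − 27 = 39.

36 21 15 -6 / 3 6 24 33 / 9 0 30 27 / 18 39 -3 12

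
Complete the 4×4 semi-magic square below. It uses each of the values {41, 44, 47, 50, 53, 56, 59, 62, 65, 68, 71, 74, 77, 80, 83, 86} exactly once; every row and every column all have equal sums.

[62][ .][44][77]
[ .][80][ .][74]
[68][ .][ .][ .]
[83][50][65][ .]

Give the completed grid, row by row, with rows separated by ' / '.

62 71 44 77 / 41 80 59 74 / 68 53 86 47 / 83 50 65 56

The 16 entries sum to 1016, so each line sums to 1016/4 = 254.
Row 1 must total 254; the given cells sum to 183, so (1,2) = 71.
Row 4: 83 + 50 + 65 + ? = 254, so (4,4) = 56.
The remaining cell in column 1 is (2,1) = 254 − 213 = 41.
The remaining cell in column 2 is (3,2) = 254 − 201 = 53.
Column 4: 77 + 74 + 56 + ? = 254, so (3,4) = 47.
Row 2: 41 + 80 + 74 + ? = 254, so (2,3) = 59.
The remaining cell in row 3 is (3,3) = 254 − 168 = 86.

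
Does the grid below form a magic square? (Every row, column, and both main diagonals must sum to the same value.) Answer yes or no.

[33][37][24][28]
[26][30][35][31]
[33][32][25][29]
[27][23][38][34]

No — row 3 sums to 119 but row 4 sums to 122.

Row 1: 33 + 37 + 24 + 28 = 122.
Row 2: 26 + 30 + 35 + 31 = 122.
Row 3: 33 + 32 + 25 + 29 = 119.
Row 4: 27 + 23 + 38 + 34 = 122.
Column 1: 33 + 26 + 33 + 27 = 119.
Column 2: 37 + 30 + 32 + 23 = 122.
Column 3: 24 + 35 + 25 + 38 = 122.
Column 4: 28 + 31 + 29 + 34 = 122.
Main diagonal: 33 + 30 + 25 + 34 = 122.
Anti-diagonal: 28 + 35 + 32 + 27 = 122.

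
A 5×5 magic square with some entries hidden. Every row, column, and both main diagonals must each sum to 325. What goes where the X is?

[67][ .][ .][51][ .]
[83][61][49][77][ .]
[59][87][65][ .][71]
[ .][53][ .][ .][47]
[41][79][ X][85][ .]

57

The remaining cell in row 2 is (2,5) = 325 − 270 = 55.
The remaining cell in row 3 is (3,4) = 325 − 282 = 43.
Column 1 must total 325; the given cells sum to 250, so (4,1) = 75.
Using column 2: 61 + 87 + 53 + 79 + ? → (1,2) = 325 − 280 = 45.
Using column 4: 51 + 77 + 43 + 85 + ? → (4,4) = 325 − 256 = 69.
Using main diagonal: 67 + 61 + 65 + 69 + ? → (5,5) = 325 − 262 = 63.
The remaining cell in anti-diagonal is (1,5) = 325 − 236 = 89.
Using row 1: 67 + 45 + 51 + 89 + ? → (1,3) = 325 − 252 = 73.
Row 4: 75 + 53 + 69 + 47 + ? = 325, so (4,3) = 81.
Row 5 needs 325; the known cells sum to 268, so (5,3) = 57.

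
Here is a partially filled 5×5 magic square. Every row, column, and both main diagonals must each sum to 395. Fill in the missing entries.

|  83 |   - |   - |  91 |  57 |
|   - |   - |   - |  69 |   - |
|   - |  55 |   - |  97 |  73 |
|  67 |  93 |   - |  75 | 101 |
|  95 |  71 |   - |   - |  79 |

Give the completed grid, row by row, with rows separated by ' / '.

Row 4: 67 + 93 + 75 + 101 + ? = 395, so (4,3) = 59.
Column 4 must total 395; the given cells sum to 332, so (5,4) = 63.
From column 5, 395 − (57 + 73 + 101 + 79) gives (2,5) = 85.
From anti-diagonal, 395 − (57 + 69 + 93 + 95) gives (3,3) = 81.
Row 3: 55 + 81 + 97 + 73 + ? = 395, so (3,1) = 89.
Row 5 must total 395; the given cells sum to 308, so (5,3) = 87.
The remaining cell in column 1 is (2,1) = 395 − 334 = 61.
Main diagonal needs 395; the known cells sum to 318, so (2,2) = 77.
The remaining cell in row 2 is (2,3) = 395 − 292 = 103.
Column 2: 77 + 55 + 93 + 71 + ? = 395, so (1,2) = 99.
From column 3, 395 − (103 + 81 + 59 + 87) gives (1,3) = 65.

83 99 65 91 57 / 61 77 103 69 85 / 89 55 81 97 73 / 67 93 59 75 101 / 95 71 87 63 79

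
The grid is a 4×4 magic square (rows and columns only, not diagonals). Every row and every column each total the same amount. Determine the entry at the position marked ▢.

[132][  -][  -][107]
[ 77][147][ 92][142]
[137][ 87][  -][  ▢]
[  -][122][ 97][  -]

82

Row 2 is complete and sums to 458; that is the magic constant.
Column 1: 132 + 77 + 137 + ? = 458, so (4,1) = 112.
Column 2: 147 + 87 + 122 + ? = 458, so (1,2) = 102.
The remaining cell in row 1 is (1,3) = 458 − 341 = 117.
Row 4 must total 458; the given cells sum to 331, so (4,4) = 127.
The remaining cell in column 3 is (3,3) = 458 − 306 = 152.
Using column 4: 107 + 142 + 127 + ? → (3,4) = 458 − 376 = 82.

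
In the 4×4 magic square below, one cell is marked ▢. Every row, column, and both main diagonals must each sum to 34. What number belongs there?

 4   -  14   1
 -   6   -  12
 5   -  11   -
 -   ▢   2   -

3

From row 1, 34 − (4 + 14 + 1) gives (1,2) = 15.
Using column 3: 14 + 11 + 2 + ? → (2,3) = 34 − 27 = 7.
Main diagonal needs 34; the known cells sum to 21, so (4,4) = 13.
Row 2: 6 + 7 + 12 + ? = 34, so (2,1) = 9.
From column 1, 34 − (4 + 9 + 5) gives (4,1) = 16.
Column 4: 1 + 12 + 13 + ? = 34, so (3,4) = 8.
Anti-diagonal needs 34; the known cells sum to 24, so (3,2) = 10.
Using row 4: 16 + 2 + 13 + ? → (4,2) = 34 − 31 = 3.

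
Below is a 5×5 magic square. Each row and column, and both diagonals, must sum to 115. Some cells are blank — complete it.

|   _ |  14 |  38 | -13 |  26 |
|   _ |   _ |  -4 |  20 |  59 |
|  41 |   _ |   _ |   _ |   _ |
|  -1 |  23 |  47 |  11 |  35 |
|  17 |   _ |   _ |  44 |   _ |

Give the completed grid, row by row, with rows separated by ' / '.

From row 1, 115 − (14 + 38 + (-13) + 26) gives (1,1) = 50.
Column 1: 50 + 41 + (-1) + 17 + ? = 115, so (2,1) = 8.
Column 4: -13 + 20 + 11 + 44 + ? = 115, so (3,4) = 53.
Anti-diagonal must total 115; the given cells sum to 86, so (3,3) = 29.
From row 2, 115 − (8 + (-4) + 20 + 59) gives (2,2) = 32.
Column 3 must total 115; the given cells sum to 110, so (5,3) = 5.
Main diagonal: 50 + 32 + 29 + 11 + ? = 115, so (5,5) = -7.
The remaining cell in row 5 is (5,2) = 115 − 59 = 56.
Column 2 must total 115; the given cells sum to 125, so (3,2) = -10.
The remaining cell in column 5 is (3,5) = 115 − 113 = 2.

50 14 38 -13 26 / 8 32 -4 20 59 / 41 -10 29 53 2 / -1 23 47 11 35 / 17 56 5 44 -7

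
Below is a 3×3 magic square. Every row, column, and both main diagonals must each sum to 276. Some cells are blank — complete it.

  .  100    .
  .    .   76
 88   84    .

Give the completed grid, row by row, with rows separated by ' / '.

From row 3, 276 − (88 + 84) gives (3,3) = 104.
Column 2 must total 276; the given cells sum to 184, so (2,2) = 92.
Column 3 needs 276; the known cells sum to 180, so (1,3) = 96.
Main diagonal must total 276; the given cells sum to 196, so (1,1) = 80.
Using row 2: 92 + 76 + ? → (2,1) = 276 − 168 = 108.

80 100 96 / 108 92 76 / 88 84 104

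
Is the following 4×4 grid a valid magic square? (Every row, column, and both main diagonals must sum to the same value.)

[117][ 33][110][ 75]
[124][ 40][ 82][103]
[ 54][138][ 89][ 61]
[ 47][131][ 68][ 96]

Row 1: 117 + 33 + 110 + 75 = 335.
Row 2: 124 + 40 + 82 + 103 = 349.
Row 3: 54 + 138 + 89 + 61 = 342.
Row 4: 47 + 131 + 68 + 96 = 342.
Column 1: 117 + 124 + 54 + 47 = 342.
Column 2: 33 + 40 + 138 + 131 = 342.
Column 3: 110 + 82 + 89 + 68 = 349.
Column 4: 75 + 103 + 61 + 96 = 335.
Main diagonal: 117 + 40 + 89 + 96 = 342.
Anti-diagonal: 75 + 82 + 138 + 47 = 342.

No — column 2 sums to 342 but column 3 sums to 349.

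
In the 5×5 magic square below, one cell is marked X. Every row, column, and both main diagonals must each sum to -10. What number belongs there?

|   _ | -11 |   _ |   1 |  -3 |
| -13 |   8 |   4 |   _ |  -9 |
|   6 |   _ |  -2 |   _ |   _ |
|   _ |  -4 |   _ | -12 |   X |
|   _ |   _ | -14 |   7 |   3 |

9

Using row 2: -13 + 8 + 4 + (-9) + ? → (2,4) = -10 − (-10) = 0.
Column 4: 1 + 0 + (-12) + 7 + ? = -10, so (3,4) = -6.
Main diagonal needs -10; the known cells sum to -3, so (1,1) = -7.
Anti-diagonal must total -10; the given cells sum to -9, so (5,1) = -1.
From row 1, -10 − (-7 + (-11) + 1 + (-3)) gives (1,3) = 10.
The remaining cell in row 5 is (5,2) = -10 − (-5) = -5.
Using column 1: -7 + (-13) + 6 + (-1) + ? → (4,1) = -10 − (-15) = 5.
Column 2: -11 + 8 + (-4) + (-5) + ? = -10, so (3,2) = 2.
Column 3 needs -10; the known cells sum to -2, so (4,3) = -8.
Using row 3: 6 + 2 + (-2) + (-6) + ? → (3,5) = -10 − 0 = -10.
Row 4 needs -10; the known cells sum to -19, so (4,5) = 9.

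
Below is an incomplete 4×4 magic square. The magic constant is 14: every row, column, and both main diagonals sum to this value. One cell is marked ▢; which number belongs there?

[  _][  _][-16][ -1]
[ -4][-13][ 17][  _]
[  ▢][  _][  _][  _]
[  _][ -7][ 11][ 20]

Using row 2: -4 + (-13) + 17 + ? → (2,4) = 14 − 0 = 14.
Using row 4: -7 + 11 + 20 + ? → (4,1) = 14 − 24 = -10.
Column 3 needs 14; the known cells sum to 12, so (3,3) = 2.
From column 4, 14 − (-1 + 14 + 20) gives (3,4) = -19.
Main diagonal needs 14; the known cells sum to 9, so (1,1) = 5.
Anti-diagonal: -1 + 17 + (-10) + ? = 14, so (3,2) = 8.
Row 1: 5 + (-16) + (-1) + ? = 14, so (1,2) = 26.
The remaining cell in row 3 is (3,1) = 14 − (-9) = 23.

23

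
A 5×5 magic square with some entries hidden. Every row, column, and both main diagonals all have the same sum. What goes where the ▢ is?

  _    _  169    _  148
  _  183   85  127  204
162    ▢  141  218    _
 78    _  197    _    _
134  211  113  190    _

Column 3 is complete and sums to 705; that is the magic constant.
Row 2: 183 + 85 + 127 + 204 + ? = 705, so (2,1) = 106.
Row 5 must total 705; the given cells sum to 648, so (5,5) = 57.
Using column 1: 106 + 162 + 78 + 134 + ? → (1,1) = 705 − 480 = 225.
Main diagonal: 225 + 183 + 141 + 57 + ? = 705, so (4,4) = 99.
Anti-diagonal: 148 + 127 + 141 + 134 + ? = 705, so (4,2) = 155.
The remaining cell in row 4 is (4,5) = 705 − 529 = 176.
Column 4: 127 + 218 + 99 + 190 + ? = 705, so (1,4) = 71.
The remaining cell in column 5 is (3,5) = 705 − 585 = 120.
Using row 1: 225 + 169 + 71 + 148 + ? → (1,2) = 705 − 613 = 92.
The remaining cell in row 3 is (3,2) = 705 − 641 = 64.

64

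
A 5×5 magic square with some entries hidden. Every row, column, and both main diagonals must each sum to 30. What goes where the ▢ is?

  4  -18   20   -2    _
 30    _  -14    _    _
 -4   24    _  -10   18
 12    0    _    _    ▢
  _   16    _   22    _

-16

Row 1 needs 30; the known cells sum to 4, so (1,5) = 26.
Row 3 must total 30; the given cells sum to 28, so (3,3) = 2.
The remaining cell in column 1 is (5,1) = 30 − 42 = -12.
Column 2: -18 + 24 + 0 + 16 + ? = 30, so (2,2) = 8.
Anti-diagonal needs 30; the known cells sum to 16, so (2,4) = 14.
Row 2 must total 30; the given cells sum to 38, so (2,5) = -8.
The remaining cell in column 4 is (4,4) = 30 − 24 = 6.
From main diagonal, 30 − (4 + 8 + 2 + 6) gives (5,5) = 10.
From row 5, 30 − (-12 + 16 + 22 + 10) gives (5,3) = -6.
From column 3, 30 − (20 + (-14) + 2 + (-6)) gives (4,3) = 28.
From column 5, 30 − (26 + (-8) + 18 + 10) gives (4,5) = -16.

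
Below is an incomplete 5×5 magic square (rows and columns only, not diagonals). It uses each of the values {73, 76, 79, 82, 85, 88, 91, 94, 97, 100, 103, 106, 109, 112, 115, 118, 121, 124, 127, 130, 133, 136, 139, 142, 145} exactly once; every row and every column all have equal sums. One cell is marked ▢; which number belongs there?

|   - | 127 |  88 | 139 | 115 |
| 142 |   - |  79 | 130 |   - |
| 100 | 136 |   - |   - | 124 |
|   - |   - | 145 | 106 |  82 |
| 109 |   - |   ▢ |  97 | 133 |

121

The 25 entries sum to 2725, so each line sums to 2725/5 = 545.
Using row 1: 127 + 88 + 139 + 115 + ? → (1,1) = 545 − 469 = 76.
From column 1, 545 − (76 + 142 + 100 + 109) gives (4,1) = 118.
Using column 4: 139 + 130 + 106 + 97 + ? → (3,4) = 545 − 472 = 73.
Column 5: 115 + 124 + 82 + 133 + ? = 545, so (2,5) = 91.
From row 2, 545 − (142 + 79 + 130 + 91) gives (2,2) = 103.
The remaining cell in row 3 is (3,3) = 545 − 433 = 112.
Row 4 needs 545; the known cells sum to 451, so (4,2) = 94.
The remaining cell in column 2 is (5,2) = 545 − 460 = 85.
Column 3 must total 545; the given cells sum to 424, so (5,3) = 121.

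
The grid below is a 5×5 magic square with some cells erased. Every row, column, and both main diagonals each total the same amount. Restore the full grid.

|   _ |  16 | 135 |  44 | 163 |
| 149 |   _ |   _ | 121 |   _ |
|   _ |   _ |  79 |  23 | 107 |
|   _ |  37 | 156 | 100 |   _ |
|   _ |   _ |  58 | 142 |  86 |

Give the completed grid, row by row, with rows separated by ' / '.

72 16 135 44 163 / 149 93 2 121 65 / 51 170 79 23 107 / 128 37 156 100 9 / 30 114 58 142 86

Column 4 is already complete: 44 + 121 + 23 + 100 + 142 = 430, so that is the magic constant.
Row 1 needs 430; the known cells sum to 358, so (1,1) = 72.
From column 3, 430 − (135 + 79 + 156 + 58) gives (2,3) = 2.
Using main diagonal: 72 + 79 + 100 + 86 + ? → (2,2) = 430 − 337 = 93.
From anti-diagonal, 430 − (163 + 121 + 79 + 37) gives (5,1) = 30.
Row 2 must total 430; the given cells sum to 365, so (2,5) = 65.
Row 5 needs 430; the known cells sum to 316, so (5,2) = 114.
The remaining cell in column 2 is (3,2) = 430 − 260 = 170.
From column 5, 430 − (163 + 65 + 107 + 86) gives (4,5) = 9.
From row 3, 430 − (170 + 79 + 23 + 107) gives (3,1) = 51.
Row 4: 37 + 156 + 100 + 9 + ? = 430, so (4,1) = 128.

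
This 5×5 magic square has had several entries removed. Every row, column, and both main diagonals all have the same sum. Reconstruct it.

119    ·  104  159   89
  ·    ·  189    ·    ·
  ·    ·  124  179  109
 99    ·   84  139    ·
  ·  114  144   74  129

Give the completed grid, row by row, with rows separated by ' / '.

Column 3 is already complete: 104 + 189 + 124 + 84 + 144 = 645, so that is the magic constant.
From row 1, 645 − (119 + 104 + 159 + 89) gives (1,2) = 174.
Row 5: 114 + 144 + 74 + 129 + ? = 645, so (5,1) = 184.
From column 4, 645 − (159 + 179 + 139 + 74) gives (2,4) = 94.
Using main diagonal: 119 + 124 + 139 + 129 + ? → (2,2) = 645 − 511 = 134.
Anti-diagonal: 89 + 94 + 124 + 184 + ? = 645, so (4,2) = 154.
Row 4 must total 645; the given cells sum to 476, so (4,5) = 169.
Column 2 must total 645; the given cells sum to 576, so (3,2) = 69.
Using column 5: 89 + 109 + 169 + 129 + ? → (2,5) = 645 − 496 = 149.
Row 2: 134 + 189 + 94 + 149 + ? = 645, so (2,1) = 79.
Row 3 needs 645; the known cells sum to 481, so (3,1) = 164.

119 174 104 159 89 / 79 134 189 94 149 / 164 69 124 179 109 / 99 154 84 139 169 / 184 114 144 74 129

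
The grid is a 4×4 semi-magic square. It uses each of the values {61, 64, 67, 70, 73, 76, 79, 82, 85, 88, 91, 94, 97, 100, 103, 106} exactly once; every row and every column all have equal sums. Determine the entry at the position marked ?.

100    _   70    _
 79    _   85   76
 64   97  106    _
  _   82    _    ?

88

The 16 entries sum to 1336, so each line sums to 1336/4 = 334.
Row 2 must total 334; the given cells sum to 240, so (2,2) = 94.
The remaining cell in row 3 is (3,4) = 334 − 267 = 67.
Using column 1: 100 + 79 + 64 + ? → (4,1) = 334 − 243 = 91.
From column 2, 334 − (94 + 97 + 82) gives (1,2) = 61.
Column 3: 70 + 85 + 106 + ? = 334, so (4,3) = 73.
Row 1 needs 334; the known cells sum to 231, so (1,4) = 103.
Row 4 needs 334; the known cells sum to 246, so (4,4) = 88.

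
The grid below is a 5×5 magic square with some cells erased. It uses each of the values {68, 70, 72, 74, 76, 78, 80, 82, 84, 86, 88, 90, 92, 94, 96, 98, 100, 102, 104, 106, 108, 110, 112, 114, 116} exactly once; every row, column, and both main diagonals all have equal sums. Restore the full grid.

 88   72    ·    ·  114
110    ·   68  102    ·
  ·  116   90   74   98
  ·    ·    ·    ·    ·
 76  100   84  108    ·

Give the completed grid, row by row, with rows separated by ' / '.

The 25 entries sum to 2300, so each line sums to 2300/5 = 460.
Using row 3: 116 + 90 + 74 + 98 + ? → (3,1) = 460 − 378 = 82.
Row 5 needs 460; the known cells sum to 368, so (5,5) = 92.
The remaining cell in column 1 is (4,1) = 460 − 356 = 104.
Using anti-diagonal: 114 + 102 + 90 + 76 + ? → (4,2) = 460 − 382 = 78.
From column 2, 460 − (72 + 116 + 78 + 100) gives (2,2) = 94.
Using main diagonal: 88 + 94 + 90 + 92 + ? → (4,4) = 460 − 364 = 96.
The remaining cell in row 2 is (2,5) = 460 − 374 = 86.
Using column 4: 102 + 74 + 96 + 108 + ? → (1,4) = 460 − 380 = 80.
The remaining cell in column 5 is (4,5) = 460 − 390 = 70.
The remaining cell in row 1 is (1,3) = 460 − 354 = 106.
The remaining cell in row 4 is (4,3) = 460 − 348 = 112.

88 72 106 80 114 / 110 94 68 102 86 / 82 116 90 74 98 / 104 78 112 96 70 / 76 100 84 108 92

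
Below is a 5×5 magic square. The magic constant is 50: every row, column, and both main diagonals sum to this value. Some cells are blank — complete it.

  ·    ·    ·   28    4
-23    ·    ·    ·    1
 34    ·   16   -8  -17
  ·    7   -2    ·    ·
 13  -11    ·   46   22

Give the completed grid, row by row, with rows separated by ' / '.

Row 3 needs 50; the known cells sum to 25, so (3,2) = 25.
Row 5 must total 50; the given cells sum to 70, so (5,3) = -20.
From column 5, 50 − (4 + 1 + (-17) + 22) gives (4,5) = 40.
From anti-diagonal, 50 − (4 + 16 + 7 + 13) gives (2,4) = 10.
Column 4 needs 50; the known cells sum to 76, so (4,4) = -26.
From row 4, 50 − (7 + (-2) + (-26) + 40) gives (4,1) = 31.
Column 1 must total 50; the given cells sum to 55, so (1,1) = -5.
Using main diagonal: -5 + 16 + (-26) + 22 + ? → (2,2) = 50 − 7 = 43.
Using row 2: -23 + 43 + 10 + 1 + ? → (2,3) = 50 − 31 = 19.
From column 2, 50 − (43 + 25 + 7 + (-11)) gives (1,2) = -14.
Using column 3: 19 + 16 + (-2) + (-20) + ? → (1,3) = 50 − 13 = 37.

-5 -14 37 28 4 / -23 43 19 10 1 / 34 25 16 -8 -17 / 31 7 -2 -26 40 / 13 -11 -20 46 22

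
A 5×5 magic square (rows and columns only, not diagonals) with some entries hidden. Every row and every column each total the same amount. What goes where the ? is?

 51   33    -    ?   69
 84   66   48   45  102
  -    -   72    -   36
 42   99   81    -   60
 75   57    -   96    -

87

Row 2 is complete and sums to 345; that is the magic constant.
Row 4: 42 + 99 + 81 + 60 + ? = 345, so (4,4) = 63.
From column 1, 345 − (51 + 84 + 42 + 75) gives (3,1) = 93.
Column 2 needs 345; the known cells sum to 255, so (3,2) = 90.
Column 5 needs 345; the known cells sum to 267, so (5,5) = 78.
Row 3: 93 + 90 + 72 + 36 + ? = 345, so (3,4) = 54.
From row 5, 345 − (75 + 57 + 96 + 78) gives (5,3) = 39.
Column 3 must total 345; the given cells sum to 240, so (1,3) = 105.
From column 4, 345 − (45 + 54 + 63 + 96) gives (1,4) = 87.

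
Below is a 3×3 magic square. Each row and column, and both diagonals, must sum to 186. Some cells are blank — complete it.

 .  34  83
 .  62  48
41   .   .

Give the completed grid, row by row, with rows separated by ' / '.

Row 1: 34 + 83 + ? = 186, so (1,1) = 69.
Using row 2: 62 + 48 + ? → (2,1) = 186 − 110 = 76.
Column 2 needs 186; the known cells sum to 96, so (3,2) = 90.
Using column 3: 83 + 48 + ? → (3,3) = 186 − 131 = 55.

69 34 83 / 76 62 48 / 41 90 55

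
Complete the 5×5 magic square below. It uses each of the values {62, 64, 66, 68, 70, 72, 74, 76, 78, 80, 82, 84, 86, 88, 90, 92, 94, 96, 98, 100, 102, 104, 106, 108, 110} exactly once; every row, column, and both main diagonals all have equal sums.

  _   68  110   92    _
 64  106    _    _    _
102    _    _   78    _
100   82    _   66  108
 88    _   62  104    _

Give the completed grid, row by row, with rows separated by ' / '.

76 68 110 92 84 / 64 106 98 90 72 / 102 94 86 78 70 / 100 82 74 66 108 / 88 80 62 104 96

The 25 entries sum to 2150, so each line sums to 2150/5 = 430.
Using row 4: 100 + 82 + 66 + 108 + ? → (4,3) = 430 − 356 = 74.
Column 1: 64 + 102 + 100 + 88 + ? = 430, so (1,1) = 76.
The remaining cell in column 4 is (2,4) = 430 − 340 = 90.
Row 1 must total 430; the given cells sum to 346, so (1,5) = 84.
Anti-diagonal needs 430; the known cells sum to 344, so (3,3) = 86.
The remaining cell in column 3 is (2,3) = 430 − 332 = 98.
Main diagonal needs 430; the known cells sum to 334, so (5,5) = 96.
Using row 2: 64 + 106 + 98 + 90 + ? → (2,5) = 430 − 358 = 72.
Using row 5: 88 + 62 + 104 + 96 + ? → (5,2) = 430 − 350 = 80.
Column 2 needs 430; the known cells sum to 336, so (3,2) = 94.
Column 5: 84 + 72 + 108 + 96 + ? = 430, so (3,5) = 70.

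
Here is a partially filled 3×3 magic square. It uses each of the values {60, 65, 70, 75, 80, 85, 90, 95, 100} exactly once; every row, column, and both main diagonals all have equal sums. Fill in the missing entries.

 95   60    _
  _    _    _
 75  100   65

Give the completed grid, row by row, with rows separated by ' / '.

95 60 85 / 70 80 90 / 75 100 65

The 9 entries sum to 720, so each line sums to 720/3 = 240.
Using row 1: 95 + 60 + ? → (1,3) = 240 − 155 = 85.
Column 1 needs 240; the known cells sum to 170, so (2,1) = 70.
Column 2: 60 + 100 + ? = 240, so (2,2) = 80.
Column 3: 85 + 65 + ? = 240, so (2,3) = 90.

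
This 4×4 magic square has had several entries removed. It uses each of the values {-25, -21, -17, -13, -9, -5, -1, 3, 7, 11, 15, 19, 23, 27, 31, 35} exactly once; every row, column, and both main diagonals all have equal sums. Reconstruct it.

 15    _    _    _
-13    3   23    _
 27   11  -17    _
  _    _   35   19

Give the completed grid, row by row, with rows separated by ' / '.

The 16 entries sum to 80, so each line sums to 80/4 = 20.
Row 2 must total 20; the given cells sum to 13, so (2,4) = 7.
Row 3 must total 20; the given cells sum to 21, so (3,4) = -1.
Column 1 must total 20; the given cells sum to 29, so (4,1) = -9.
From column 3, 20 − (23 + (-17) + 35) gives (1,3) = -21.
Column 4 must total 20; the given cells sum to 25, so (1,4) = -5.
The remaining cell in row 1 is (1,2) = 20 − (-11) = 31.
Row 4 needs 20; the known cells sum to 45, so (4,2) = -25.

15 31 -21 -5 / -13 3 23 7 / 27 11 -17 -1 / -9 -25 35 19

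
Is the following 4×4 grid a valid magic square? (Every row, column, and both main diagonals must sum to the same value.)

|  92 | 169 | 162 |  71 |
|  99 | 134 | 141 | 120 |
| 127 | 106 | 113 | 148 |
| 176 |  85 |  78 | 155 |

Yes

Row 1: 92 + 169 + 162 + 71 = 494.
Row 2: 99 + 134 + 141 + 120 = 494.
Row 3: 127 + 106 + 113 + 148 = 494.
Row 4: 176 + 85 + 78 + 155 = 494.
Column 1: 92 + 99 + 127 + 176 = 494.
Column 2: 169 + 134 + 106 + 85 = 494.
Column 3: 162 + 141 + 113 + 78 = 494.
Column 4: 71 + 120 + 148 + 155 = 494.
Main diagonal: 92 + 134 + 113 + 155 = 494.
Anti-diagonal: 71 + 141 + 106 + 176 = 494.
All lines sum to 494.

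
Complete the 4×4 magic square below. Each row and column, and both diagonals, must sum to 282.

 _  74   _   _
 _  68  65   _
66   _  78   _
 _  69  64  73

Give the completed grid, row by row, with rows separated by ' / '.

Row 4: 69 + 64 + 73 + ? = 282, so (4,1) = 76.
Column 2 needs 282; the known cells sum to 211, so (3,2) = 71.
Using column 3: 65 + 78 + 64 + ? → (1,3) = 282 − 207 = 75.
From main diagonal, 282 − (68 + 78 + 73) gives (1,1) = 63.
The remaining cell in anti-diagonal is (1,4) = 282 − 212 = 70.
Using row 3: 66 + 71 + 78 + ? → (3,4) = 282 − 215 = 67.
From column 1, 282 − (63 + 66 + 76) gives (2,1) = 77.
Column 4 must total 282; the given cells sum to 210, so (2,4) = 72.

63 74 75 70 / 77 68 65 72 / 66 71 78 67 / 76 69 64 73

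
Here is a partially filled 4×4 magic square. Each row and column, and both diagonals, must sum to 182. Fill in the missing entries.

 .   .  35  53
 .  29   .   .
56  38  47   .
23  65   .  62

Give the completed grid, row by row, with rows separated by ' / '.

44 50 35 53 / 59 29 68 26 / 56 38 47 41 / 23 65 32 62

Using row 3: 56 + 38 + 47 + ? → (3,4) = 182 − 141 = 41.
Row 4 needs 182; the known cells sum to 150, so (4,3) = 32.
Using column 2: 29 + 38 + 65 + ? → (1,2) = 182 − 132 = 50.
Column 3: 35 + 47 + 32 + ? = 182, so (2,3) = 68.
Column 4: 53 + 41 + 62 + ? = 182, so (2,4) = 26.
From main diagonal, 182 − (29 + 47 + 62) gives (1,1) = 44.
Row 2 must total 182; the given cells sum to 123, so (2,1) = 59.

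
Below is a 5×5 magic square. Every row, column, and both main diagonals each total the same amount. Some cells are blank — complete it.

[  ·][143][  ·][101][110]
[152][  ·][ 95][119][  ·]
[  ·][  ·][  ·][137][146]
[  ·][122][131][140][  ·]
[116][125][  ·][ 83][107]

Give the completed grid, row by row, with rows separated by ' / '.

134 143 92 101 110 / 152 86 95 119 128 / 80 104 113 137 146 / 98 122 131 140 89 / 116 125 149 83 107

Column 4 is already complete: 101 + 119 + 137 + 140 + 83 = 580, so that is the magic constant.
Row 5 must total 580; the given cells sum to 431, so (5,3) = 149.
Anti-diagonal must total 580; the given cells sum to 467, so (3,3) = 113.
Column 3 must total 580; the given cells sum to 488, so (1,3) = 92.
Row 1: 143 + 92 + 101 + 110 + ? = 580, so (1,1) = 134.
From main diagonal, 580 − (134 + 113 + 140 + 107) gives (2,2) = 86.
Row 2: 152 + 86 + 95 + 119 + ? = 580, so (2,5) = 128.
Column 2 must total 580; the given cells sum to 476, so (3,2) = 104.
The remaining cell in column 5 is (4,5) = 580 − 491 = 89.
The remaining cell in row 3 is (3,1) = 580 − 500 = 80.
The remaining cell in row 4 is (4,1) = 580 − 482 = 98.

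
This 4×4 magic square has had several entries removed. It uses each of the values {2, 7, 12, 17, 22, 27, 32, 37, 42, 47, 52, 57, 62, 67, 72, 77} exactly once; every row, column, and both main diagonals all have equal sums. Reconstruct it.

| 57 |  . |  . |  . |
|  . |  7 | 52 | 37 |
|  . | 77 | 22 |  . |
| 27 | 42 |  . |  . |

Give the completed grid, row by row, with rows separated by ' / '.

57 32 67 2 / 62 7 52 37 / 12 77 22 47 / 27 42 17 72

The 16 entries sum to 632, so each line sums to 632/4 = 158.
Row 2 must total 158; the given cells sum to 96, so (2,1) = 62.
Column 1: 57 + 62 + 27 + ? = 158, so (3,1) = 12.
Column 2 needs 158; the known cells sum to 126, so (1,2) = 32.
Main diagonal must total 158; the given cells sum to 86, so (4,4) = 72.
The remaining cell in anti-diagonal is (1,4) = 158 − 156 = 2.
Using row 1: 57 + 32 + 2 + ? → (1,3) = 158 − 91 = 67.
The remaining cell in row 3 is (3,4) = 158 − 111 = 47.
Row 4 must total 158; the given cells sum to 141, so (4,3) = 17.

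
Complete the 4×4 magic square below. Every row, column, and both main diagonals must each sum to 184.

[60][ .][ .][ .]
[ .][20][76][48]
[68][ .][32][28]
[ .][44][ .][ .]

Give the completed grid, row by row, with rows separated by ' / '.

60 64 24 36 / 40 20 76 48 / 68 56 32 28 / 16 44 52 72

Row 2: 20 + 76 + 48 + ? = 184, so (2,1) = 40.
Row 3 must total 184; the given cells sum to 128, so (3,2) = 56.
Column 1: 60 + 40 + 68 + ? = 184, so (4,1) = 16.
The remaining cell in column 2 is (1,2) = 184 − 120 = 64.
Main diagonal must total 184; the given cells sum to 112, so (4,4) = 72.
From anti-diagonal, 184 − (76 + 56 + 16) gives (1,4) = 36.
Row 1 needs 184; the known cells sum to 160, so (1,3) = 24.
From row 4, 184 − (16 + 44 + 72) gives (4,3) = 52.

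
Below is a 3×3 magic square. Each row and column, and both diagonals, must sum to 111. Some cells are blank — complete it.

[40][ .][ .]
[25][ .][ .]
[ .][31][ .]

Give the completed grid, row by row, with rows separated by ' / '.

40 43 28 / 25 37 49 / 46 31 34

Column 1 must total 111; the given cells sum to 65, so (3,1) = 46.
Row 3: 46 + 31 + ? = 111, so (3,3) = 34.
Main diagonal: 40 + 34 + ? = 111, so (2,2) = 37.
Using anti-diagonal: 37 + 46 + ? → (1,3) = 111 − 83 = 28.
Using row 1: 40 + 28 + ? → (1,2) = 111 − 68 = 43.
From row 2, 111 − (25 + 37) gives (2,3) = 49.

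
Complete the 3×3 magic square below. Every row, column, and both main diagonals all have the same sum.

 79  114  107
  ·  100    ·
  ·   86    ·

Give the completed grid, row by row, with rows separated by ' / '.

79 114 107 / 128 100 72 / 93 86 121

Column 2 is already complete: 114 + 100 + 86 = 300, so that is the magic constant.
From main diagonal, 300 − (79 + 100) gives (3,3) = 121.
Anti-diagonal must total 300; the given cells sum to 207, so (3,1) = 93.
From column 1, 300 − (79 + 93) gives (2,1) = 128.
From column 3, 300 − (107 + 121) gives (2,3) = 72.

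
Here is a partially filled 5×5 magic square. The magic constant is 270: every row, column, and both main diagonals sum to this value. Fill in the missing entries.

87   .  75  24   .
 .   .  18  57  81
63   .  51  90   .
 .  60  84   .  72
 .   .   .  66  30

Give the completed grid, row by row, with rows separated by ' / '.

87 36 75 24 48 / 45 69 18 57 81 / 63 27 51 90 39 / 21 60 84 33 72 / 54 78 42 66 30

The remaining cell in column 3 is (5,3) = 270 − 228 = 42.
The remaining cell in column 4 is (4,4) = 270 − 237 = 33.
Main diagonal: 87 + 51 + 33 + 30 + ? = 270, so (2,2) = 69.
The remaining cell in row 2 is (2,1) = 270 − 225 = 45.
From row 4, 270 − (60 + 84 + 33 + 72) gives (4,1) = 21.
The remaining cell in column 1 is (5,1) = 270 − 216 = 54.
Anti-diagonal must total 270; the given cells sum to 222, so (1,5) = 48.
Row 1: 87 + 75 + 24 + 48 + ? = 270, so (1,2) = 36.
The remaining cell in row 5 is (5,2) = 270 − 192 = 78.
From column 2, 270 − (36 + 69 + 60 + 78) gives (3,2) = 27.
From column 5, 270 − (48 + 81 + 72 + 30) gives (3,5) = 39.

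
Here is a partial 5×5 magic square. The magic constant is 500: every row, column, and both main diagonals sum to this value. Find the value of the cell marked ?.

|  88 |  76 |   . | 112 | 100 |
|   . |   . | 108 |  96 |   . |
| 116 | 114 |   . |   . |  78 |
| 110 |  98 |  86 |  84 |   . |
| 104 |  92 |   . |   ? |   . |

From row 1, 500 − (88 + 76 + 112 + 100) gives (1,3) = 124.
The remaining cell in row 4 is (4,5) = 500 − 378 = 122.
Column 1: 88 + 116 + 110 + 104 + ? = 500, so (2,1) = 82.
Column 2 must total 500; the given cells sum to 380, so (2,2) = 120.
Anti-diagonal needs 500; the known cells sum to 398, so (3,3) = 102.
Row 2: 82 + 120 + 108 + 96 + ? = 500, so (2,5) = 94.
Row 3 must total 500; the given cells sum to 410, so (3,4) = 90.
Using column 3: 124 + 108 + 102 + 86 + ? → (5,3) = 500 − 420 = 80.
Column 4 needs 500; the known cells sum to 382, so (5,4) = 118.

118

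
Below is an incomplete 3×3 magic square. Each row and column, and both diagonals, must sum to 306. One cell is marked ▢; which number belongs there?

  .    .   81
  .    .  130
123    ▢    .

Column 3 needs 306; the known cells sum to 211, so (3,3) = 95.
The remaining cell in anti-diagonal is (2,2) = 306 − 204 = 102.
Row 2 needs 306; the known cells sum to 232, so (2,1) = 74.
The remaining cell in row 3 is (3,2) = 306 − 218 = 88.

88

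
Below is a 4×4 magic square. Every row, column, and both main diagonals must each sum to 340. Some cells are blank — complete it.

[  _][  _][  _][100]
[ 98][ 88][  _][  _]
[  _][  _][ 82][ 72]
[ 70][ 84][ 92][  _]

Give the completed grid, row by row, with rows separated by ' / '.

76 78 86 100 / 98 88 80 74 / 96 90 82 72 / 70 84 92 94

From row 4, 340 − (70 + 84 + 92) gives (4,4) = 94.
Column 4 needs 340; the known cells sum to 266, so (2,4) = 74.
Main diagonal needs 340; the known cells sum to 264, so (1,1) = 76.
The remaining cell in row 2 is (2,3) = 340 − 260 = 80.
Column 1: 76 + 98 + 70 + ? = 340, so (3,1) = 96.
Column 3 must total 340; the given cells sum to 254, so (1,3) = 86.
From anti-diagonal, 340 − (100 + 80 + 70) gives (3,2) = 90.
Using row 1: 76 + 86 + 100 + ? → (1,2) = 340 − 262 = 78.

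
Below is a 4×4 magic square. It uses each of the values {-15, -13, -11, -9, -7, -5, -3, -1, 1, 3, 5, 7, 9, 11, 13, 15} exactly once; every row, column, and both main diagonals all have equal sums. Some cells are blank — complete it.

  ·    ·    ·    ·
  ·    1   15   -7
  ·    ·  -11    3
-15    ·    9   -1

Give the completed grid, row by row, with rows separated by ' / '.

The 16 entries sum to 0, so each line sums to 0/4 = 0.
Row 2 must total 0; the given cells sum to 9, so (2,1) = -9.
From row 4, 0 − (-15 + 9 + (-1)) gives (4,2) = 7.
Using column 3: 15 + (-11) + 9 + ? → (1,3) = 0 − 13 = -13.
Column 4: -7 + 3 + (-1) + ? = 0, so (1,4) = 5.
Main diagonal: 1 + (-11) + (-1) + ? = 0, so (1,1) = 11.
From anti-diagonal, 0 − (5 + 15 + (-15)) gives (3,2) = -5.
Row 1: 11 + (-13) + 5 + ? = 0, so (1,2) = -3.
The remaining cell in row 3 is (3,1) = 0 − (-13) = 13.

11 -3 -13 5 / -9 1 15 -7 / 13 -5 -11 3 / -15 7 9 -1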